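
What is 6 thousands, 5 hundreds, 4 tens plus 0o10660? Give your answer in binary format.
Convert 6 thousands, 5 hundreds, 4 tens (place-value notation) → 6×1000 + 5×100 + 4×10 = 6540 (decimal)
Convert 0o10660 (octal) → 1×4096 + 6×64 + 6×8 = 4528 (decimal)
Compute 6540 + 4528 = 11068
Convert 11068 (decimal) → 11068 = 8192 + 2048 + 512 + 256 + 32 + 16 + 8 + 4 → 0b10101100111100 (binary)
0b10101100111100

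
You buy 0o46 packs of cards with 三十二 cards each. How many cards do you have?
Convert 三十二 (Chinese numeral) → 3×10 + 2 = 32 (decimal)
Convert 0o46 (octal) → 4×8 + 6 = 38 (decimal)
Compute 32 × 38 = 1216
1216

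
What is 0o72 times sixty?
Convert 0o72 (octal) → 7×8 + 2 = 58 (decimal)
Convert sixty (English words) → 60 (decimal)
Compute 58 × 60 = 3480
3480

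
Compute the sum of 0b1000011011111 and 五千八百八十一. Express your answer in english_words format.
Convert 0b1000011011111 (binary) → 4096 + 128 + 64 + 16 + 8 + 4 + 2 + 1 = 4319 (decimal)
Convert 五千八百八十一 (Chinese numeral) → 5×1000 + 8×100 + 8×10 + 1 = 5881 (decimal)
Compute 4319 + 5881 = 10200
Convert 10200 (decimal) → 10200 = 10×1000 + 2×100 → ten thousand two hundred (English words)
ten thousand two hundred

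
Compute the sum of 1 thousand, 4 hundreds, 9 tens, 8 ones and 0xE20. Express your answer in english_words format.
Convert 1 thousand, 4 hundreds, 9 tens, 8 ones (place-value notation) → 1×1000 + 4×100 + 9×10 + 8 = 1498 (decimal)
Convert 0xE20 (hexadecimal) → 14×256 + 2×16 = 3616 (decimal)
Compute 1498 + 3616 = 5114
Convert 5114 (decimal) → 5114 = 5×1000 + 1×100 + 14 → five thousand one hundred fourteen (English words)
five thousand one hundred fourteen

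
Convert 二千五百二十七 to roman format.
Convert 二千五百二十七 (Chinese numeral) → 2×1000 + 5×100 + 2×10 + 7 = 2527 (decimal)
Convert 2527 (decimal) → 2527 = 1000 + 1000 + 500 + 10 + 10 + 5 + 1 + 1 → MMDXXVII (Roman numeral)
MMDXXVII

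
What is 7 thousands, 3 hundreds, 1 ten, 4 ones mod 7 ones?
Convert 7 thousands, 3 hundreds, 1 ten, 4 ones (place-value notation) → 7×1000 + 3×100 + 1×10 + 4 = 7314 (decimal)
Convert 7 ones (place-value notation) → 7 (decimal)
Compute 7314 mod 7 = 6
6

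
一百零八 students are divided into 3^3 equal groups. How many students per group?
Convert 一百零八 (Chinese numeral) → 1×100 + 8 = 108 (decimal)
Convert 3^3 (power) → 27 (decimal)
Compute 108 ÷ 27 = 4
4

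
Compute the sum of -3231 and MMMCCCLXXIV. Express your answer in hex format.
Convert MMMCCCLXXIV (Roman numeral) → 1000 + 1000 + 1000 + 100 + 100 + 100 + 50 + 10 + 10 + 4 = 3374 (decimal)
Compute -3231 + 3374 = 143
Convert 143 (decimal) → 143 = 8×16 + 15 → 0x8F (hexadecimal)
0x8F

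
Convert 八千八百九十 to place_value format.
Convert 八千八百九十 (Chinese numeral) → 8×1000 + 8×100 + 9×10 = 8890 (decimal)
Convert 8890 (decimal) → 8890 = 8×1000 + 8×100 + 9×10 → 8 thousands, 8 hundreds, 9 tens (place-value notation)
8 thousands, 8 hundreds, 9 tens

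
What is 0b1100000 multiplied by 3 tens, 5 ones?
Convert 0b1100000 (binary) → 64 + 32 = 96 (decimal)
Convert 3 tens, 5 ones (place-value notation) → 3×10 + 5 = 35 (decimal)
Compute 96 × 35 = 3360
3360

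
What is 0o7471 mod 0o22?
Convert 0o7471 (octal) → 7×512 + 4×64 + 7×8 + 1 = 3897 (decimal)
Convert 0o22 (octal) → 2×8 + 2 = 18 (decimal)
Compute 3897 mod 18 = 9
9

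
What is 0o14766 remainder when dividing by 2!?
Convert 0o14766 (octal) → 1×4096 + 4×512 + 7×64 + 6×8 + 6 = 6646 (decimal)
Convert 2! (factorial) → 2 (decimal)
Compute 6646 mod 2 = 0
0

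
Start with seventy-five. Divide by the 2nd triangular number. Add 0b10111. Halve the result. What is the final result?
Convert seventy-five (English words) → 75 (decimal)
Start: 75
Convert the 2nd triangular number (triangular index) → 2×3/2 = 3 (decimal)
75 ÷ 3 = 25
Convert 0b10111 (binary) → 16 + 4 + 2 + 1 = 23 (decimal)
25 + 23 = 48
48 ÷ 2 = 24
24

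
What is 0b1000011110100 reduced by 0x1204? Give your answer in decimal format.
Convert 0b1000011110100 (binary) → 4096 + 128 + 64 + 32 + 16 + 4 = 4340 (decimal)
Convert 0x1204 (hexadecimal) → 1×4096 + 2×256 + 4 = 4612 (decimal)
Compute 4340 - 4612 = -272
-272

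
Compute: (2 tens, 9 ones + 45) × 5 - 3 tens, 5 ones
Convert 2 tens, 9 ones (place-value notation) → 2×10 + 9 = 29 (decimal)
Convert 3 tens, 5 ones (place-value notation) → 3×10 + 5 = 35 (decimal)
Expression in decimal: (29 + 45) × 5 - 35
Parentheses first: 29 + 45 = 74
Multiply: 74 × 5 = 370
Subtract: 370 - 35 = 335
335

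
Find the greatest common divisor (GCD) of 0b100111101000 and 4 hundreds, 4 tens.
Convert 0b100111101000 (binary) → 2048 + 256 + 128 + 64 + 32 + 8 = 2536 (decimal)
Convert 4 hundreds, 4 tens (place-value notation) → 4×100 + 4×10 = 440 (decimal)
Compute gcd(2536, 440) = 8
8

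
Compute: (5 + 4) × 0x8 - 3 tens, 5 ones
Convert 0x8 (hexadecimal) → 8 (decimal)
Convert 3 tens, 5 ones (place-value notation) → 3×10 + 5 = 35 (decimal)
Expression in decimal: (5 + 4) × 8 - 35
Parentheses first: 5 + 4 = 9
Multiply: 9 × 8 = 72
Subtract: 72 - 35 = 37
37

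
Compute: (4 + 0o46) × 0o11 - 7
Convert 0o46 (octal) → 4×8 + 6 = 38 (decimal)
Convert 0o11 (octal) → 1×8 + 1 = 9 (decimal)
Expression in decimal: (4 + 38) × 9 - 7
Parentheses first: 4 + 38 = 42
Multiply: 42 × 9 = 378
Subtract: 378 - 7 = 371
371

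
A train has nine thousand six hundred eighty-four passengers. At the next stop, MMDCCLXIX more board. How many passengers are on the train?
Convert nine thousand six hundred eighty-four (English words) → 9×1000 + 6×100 + 84 = 9684 (decimal)
Convert MMDCCLXIX (Roman numeral) → 1000 + 1000 + 500 + 100 + 100 + 50 + 10 + 9 = 2769 (decimal)
Compute 9684 + 2769 = 12453
12453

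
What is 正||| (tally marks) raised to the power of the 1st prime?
Convert 正||| (tally marks) → 5 + 3 = 8 (decimal)
Convert the 1st prime (prime index) → 2 (decimal)
Compute 8 ^ 2 = 64
64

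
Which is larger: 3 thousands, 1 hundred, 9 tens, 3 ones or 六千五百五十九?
Convert 3 thousands, 1 hundred, 9 tens, 3 ones (place-value notation) → 3×1000 + 1×100 + 9×10 + 3 = 3193 (decimal)
Convert 六千五百五十九 (Chinese numeral) → 6×1000 + 5×100 + 5×10 + 9 = 6559 (decimal)
Compare 3193 vs 6559: larger = 6559
6559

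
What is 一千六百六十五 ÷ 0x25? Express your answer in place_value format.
Convert 一千六百六十五 (Chinese numeral) → 1×1000 + 6×100 + 6×10 + 5 = 1665 (decimal)
Convert 0x25 (hexadecimal) → 2×16 + 5 = 37 (decimal)
Compute 1665 ÷ 37 = 45
Convert 45 (decimal) → 45 = 4×10 + 5 → 4 tens, 5 ones (place-value notation)
4 tens, 5 ones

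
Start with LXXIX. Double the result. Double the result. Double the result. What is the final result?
Convert LXXIX (Roman numeral) → 50 + 10 + 10 + 9 = 79 (decimal)
Start: 79
79 × 2 = 158
158 × 2 = 316
316 × 2 = 632
632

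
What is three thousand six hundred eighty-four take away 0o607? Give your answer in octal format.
Convert three thousand six hundred eighty-four (English words) → 3×1000 + 6×100 + 84 = 3684 (decimal)
Convert 0o607 (octal) → 6×64 + 7 = 391 (decimal)
Compute 3684 - 391 = 3293
Convert 3293 (decimal) → 3293 = 6×512 + 3×64 + 3×8 + 5 → 0o6335 (octal)
0o6335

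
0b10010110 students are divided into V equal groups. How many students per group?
Convert 0b10010110 (binary) → 128 + 16 + 4 + 2 = 150 (decimal)
Convert V (Roman numeral) → 5 (decimal)
Compute 150 ÷ 5 = 30
30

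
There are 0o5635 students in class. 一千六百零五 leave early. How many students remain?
Convert 0o5635 (octal) → 5×512 + 6×64 + 3×8 + 5 = 2973 (decimal)
Convert 一千六百零五 (Chinese numeral) → 1×1000 + 6×100 + 5 = 1605 (decimal)
Compute 2973 - 1605 = 1368
1368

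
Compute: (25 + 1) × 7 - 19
Parentheses first: 25 + 1 = 26
Multiply: 26 × 7 = 182
Subtract: 182 - 19 = 163
163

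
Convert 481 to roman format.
Convert 481 (decimal) → 481 = 400 + 50 + 10 + 10 + 10 + 1 → CDLXXXI (Roman numeral)
CDLXXXI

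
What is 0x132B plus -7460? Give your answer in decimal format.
Convert 0x132B (hexadecimal) → 1×4096 + 3×256 + 2×16 + 11 = 4907 (decimal)
Compute 4907 + -7460 = -2553
-2553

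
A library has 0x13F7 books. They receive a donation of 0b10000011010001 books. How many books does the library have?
Convert 0x13F7 (hexadecimal) → 1×4096 + 3×256 + 15×16 + 7 = 5111 (decimal)
Convert 0b10000011010001 (binary) → 8192 + 128 + 64 + 16 + 1 = 8401 (decimal)
Compute 5111 + 8401 = 13512
13512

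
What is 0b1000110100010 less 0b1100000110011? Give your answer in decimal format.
Convert 0b1000110100010 (binary) → 4096 + 256 + 128 + 32 + 2 = 4514 (decimal)
Convert 0b1100000110011 (binary) → 4096 + 2048 + 32 + 16 + 2 + 1 = 6195 (decimal)
Compute 4514 - 6195 = -1681
-1681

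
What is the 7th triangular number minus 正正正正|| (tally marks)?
The 7th triangular number = 7×8/2 = 28
Convert 正正正正|| (tally marks) → 5 + 5 + 5 + 5 + 2 = 22 (decimal)
Compute 28 - 22 = 6
6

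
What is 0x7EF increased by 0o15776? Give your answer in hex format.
Convert 0x7EF (hexadecimal) → 7×256 + 14×16 + 15 = 2031 (decimal)
Convert 0o15776 (octal) → 1×4096 + 5×512 + 7×64 + 7×8 + 6 = 7166 (decimal)
Compute 2031 + 7166 = 9197
Convert 9197 (decimal) → 9197 = 2×4096 + 3×256 + 14×16 + 13 → 0x23ED (hexadecimal)
0x23ED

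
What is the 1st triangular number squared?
The 1st triangular number = 1×2/2 = 1
Compute 1² = 1 × 1 = 1
1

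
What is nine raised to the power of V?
Convert nine (English words) → 9 (decimal)
Convert V (Roman numeral) → 5 (decimal)
Compute 9 ^ 5 = 59049
59049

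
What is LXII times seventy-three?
Convert LXII (Roman numeral) → 50 + 10 + 1 + 1 = 62 (decimal)
Convert seventy-three (English words) → 73 (decimal)
Compute 62 × 73 = 4526
4526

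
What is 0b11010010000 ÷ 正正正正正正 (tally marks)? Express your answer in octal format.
Convert 0b11010010000 (binary) → 1024 + 512 + 128 + 16 = 1680 (decimal)
Convert 正正正正正正 (tally marks) → 5 + 5 + 5 + 5 + 5 + 5 = 30 (decimal)
Compute 1680 ÷ 30 = 56
Convert 56 (decimal) → 56 = 7×8 → 0o70 (octal)
0o70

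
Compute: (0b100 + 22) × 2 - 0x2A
Convert 0b100 (binary) → 4 (decimal)
Convert 0x2A (hexadecimal) → 2×16 + 10 = 42 (decimal)
Expression in decimal: (4 + 22) × 2 - 42
Parentheses first: 4 + 22 = 26
Multiply: 26 × 2 = 52
Subtract: 52 - 42 = 10
10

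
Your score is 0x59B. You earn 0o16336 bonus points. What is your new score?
Convert 0x59B (hexadecimal) → 5×256 + 9×16 + 11 = 1435 (decimal)
Convert 0o16336 (octal) → 1×4096 + 6×512 + 3×64 + 3×8 + 6 = 7390 (decimal)
Compute 1435 + 7390 = 8825
8825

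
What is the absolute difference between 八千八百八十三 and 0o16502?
Convert 八千八百八十三 (Chinese numeral) → 8×1000 + 8×100 + 8×10 + 3 = 8883 (decimal)
Convert 0o16502 (octal) → 1×4096 + 6×512 + 5×64 + 2 = 7490 (decimal)
Compute |8883 - 7490| = 1393
1393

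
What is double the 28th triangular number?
The 28th triangular number = 28×29/2 = 406
Compute 406 × 2 = 812
812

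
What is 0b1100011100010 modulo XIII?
Convert 0b1100011100010 (binary) → 4096 + 2048 + 128 + 64 + 32 + 2 = 6370 (decimal)
Convert XIII (Roman numeral) → 10 + 1 + 1 + 1 = 13 (decimal)
Compute 6370 mod 13 = 0
0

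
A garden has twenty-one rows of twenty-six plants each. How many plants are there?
Convert twenty-six (English words) → 26 (decimal)
Convert twenty-one (English words) → 21 (decimal)
Compute 26 × 21 = 546
546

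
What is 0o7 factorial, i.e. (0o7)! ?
Convert 0o7 (octal) → 7 (decimal)
Compute 7! = 5040
5040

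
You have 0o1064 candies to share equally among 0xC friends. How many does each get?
Convert 0o1064 (octal) → 1×512 + 6×8 + 4 = 564 (decimal)
Convert 0xC (hexadecimal) → 12 (decimal)
Compute 564 ÷ 12 = 47
47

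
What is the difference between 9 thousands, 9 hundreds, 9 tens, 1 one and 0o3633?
Convert 9 thousands, 9 hundreds, 9 tens, 1 one (place-value notation) → 9×1000 + 9×100 + 9×10 + 1 = 9991 (decimal)
Convert 0o3633 (octal) → 3×512 + 6×64 + 3×8 + 3 = 1947 (decimal)
Difference: |9991 - 1947| = 8044
8044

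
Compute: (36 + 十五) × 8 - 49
Convert 十五 (Chinese numeral) → 1×10 + 5 = 15 (decimal)
Expression in decimal: (36 + 15) × 8 - 49
Parentheses first: 36 + 15 = 51
Multiply: 51 × 8 = 408
Subtract: 408 - 49 = 359
359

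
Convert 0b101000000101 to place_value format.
Convert 0b101000000101 (binary) → 2048 + 512 + 4 + 1 = 2565 (decimal)
Convert 2565 (decimal) → 2565 = 2×1000 + 5×100 + 6×10 + 5 → 2 thousands, 5 hundreds, 6 tens, 5 ones (place-value notation)
2 thousands, 5 hundreds, 6 tens, 5 ones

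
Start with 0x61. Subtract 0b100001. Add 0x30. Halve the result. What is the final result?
Convert 0x61 (hexadecimal) → 6×16 + 1 = 97 (decimal)
Start: 97
Convert 0b100001 (binary) → 32 + 1 = 33 (decimal)
97 - 33 = 64
Convert 0x30 (hexadecimal) → 3×16 = 48 (decimal)
64 + 48 = 112
112 ÷ 2 = 56
56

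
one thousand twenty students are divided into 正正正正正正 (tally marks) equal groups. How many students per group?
Convert one thousand twenty (English words) → 1×1000 + 20 = 1020 (decimal)
Convert 正正正正正正 (tally marks) → 5 + 5 + 5 + 5 + 5 + 5 = 30 (decimal)
Compute 1020 ÷ 30 = 34
34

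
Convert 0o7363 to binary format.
Convert 0o7363 (octal) → 7×512 + 3×64 + 6×8 + 3 = 3827 (decimal)
Convert 3827 (decimal) → 3827 = 2048 + 1024 + 512 + 128 + 64 + 32 + 16 + 2 + 1 → 0b111011110011 (binary)
0b111011110011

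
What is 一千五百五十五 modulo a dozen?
Convert 一千五百五十五 (Chinese numeral) → 1×1000 + 5×100 + 5×10 + 5 = 1555 (decimal)
Convert a dozen (colloquial) → 12 (decimal)
Compute 1555 mod 12 = 7
7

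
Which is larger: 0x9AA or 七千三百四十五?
Convert 0x9AA (hexadecimal) → 9×256 + 10×16 + 10 = 2474 (decimal)
Convert 七千三百四十五 (Chinese numeral) → 7×1000 + 3×100 + 4×10 + 5 = 7345 (decimal)
Compare 2474 vs 7345: larger = 7345
7345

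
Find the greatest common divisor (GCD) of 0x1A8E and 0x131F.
Convert 0x1A8E (hexadecimal) → 1×4096 + 10×256 + 8×16 + 14 = 6798 (decimal)
Convert 0x131F (hexadecimal) → 1×4096 + 3×256 + 1×16 + 15 = 4895 (decimal)
Compute gcd(6798, 4895) = 11
11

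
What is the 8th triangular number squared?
The 8th triangular number = 8×9/2 = 36
Compute 36² = 36 × 36 = 1296
1296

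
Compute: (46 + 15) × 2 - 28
Parentheses first: 46 + 15 = 61
Multiply: 61 × 2 = 122
Subtract: 122 - 28 = 94
94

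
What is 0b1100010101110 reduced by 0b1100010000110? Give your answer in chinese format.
Convert 0b1100010101110 (binary) → 4096 + 2048 + 128 + 32 + 8 + 4 + 2 = 6318 (decimal)
Convert 0b1100010000110 (binary) → 4096 + 2048 + 128 + 4 + 2 = 6278 (decimal)
Compute 6318 - 6278 = 40
Convert 40 (decimal) → 40 = 4×10 → 四十 (Chinese numeral)
四十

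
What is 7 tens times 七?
Convert 7 tens (place-value notation) → 7×10 = 70 (decimal)
Convert 七 (Chinese numeral) → 7 (decimal)
Compute 70 × 7 = 490
490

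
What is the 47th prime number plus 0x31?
The 47th prime number = 211
Convert 0x31 (hexadecimal) → 3×16 + 1 = 49 (decimal)
Compute 211 + 49 = 260
260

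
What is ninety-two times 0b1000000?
Convert ninety-two (English words) → 92 (decimal)
Convert 0b1000000 (binary) → 64 (decimal)
Compute 92 × 64 = 5888
5888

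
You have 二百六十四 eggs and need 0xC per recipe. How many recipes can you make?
Convert 二百六十四 (Chinese numeral) → 2×100 + 6×10 + 4 = 264 (decimal)
Convert 0xC (hexadecimal) → 12 (decimal)
Compute 264 ÷ 12 = 22
22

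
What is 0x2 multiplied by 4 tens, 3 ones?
Convert 0x2 (hexadecimal) → 2 (decimal)
Convert 4 tens, 3 ones (place-value notation) → 4×10 + 3 = 43 (decimal)
Compute 2 × 43 = 86
86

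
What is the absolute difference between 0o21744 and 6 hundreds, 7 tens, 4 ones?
Convert 0o21744 (octal) → 2×4096 + 1×512 + 7×64 + 4×8 + 4 = 9188 (decimal)
Convert 6 hundreds, 7 tens, 4 ones (place-value notation) → 6×100 + 7×10 + 4 = 674 (decimal)
Compute |9188 - 674| = 8514
8514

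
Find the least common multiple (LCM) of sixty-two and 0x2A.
Convert sixty-two (English words) → 62 (decimal)
Convert 0x2A (hexadecimal) → 2×16 + 10 = 42 (decimal)
Compute lcm(62, 42) = 1302
1302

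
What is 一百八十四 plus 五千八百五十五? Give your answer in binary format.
Convert 一百八十四 (Chinese numeral) → 1×100 + 8×10 + 4 = 184 (decimal)
Convert 五千八百五十五 (Chinese numeral) → 5×1000 + 8×100 + 5×10 + 5 = 5855 (decimal)
Compute 184 + 5855 = 6039
Convert 6039 (decimal) → 6039 = 4096 + 1024 + 512 + 256 + 128 + 16 + 4 + 2 + 1 → 0b1011110010111 (binary)
0b1011110010111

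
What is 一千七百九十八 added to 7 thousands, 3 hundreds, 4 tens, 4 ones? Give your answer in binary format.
Convert 一千七百九十八 (Chinese numeral) → 1×1000 + 7×100 + 9×10 + 8 = 1798 (decimal)
Convert 7 thousands, 3 hundreds, 4 tens, 4 ones (place-value notation) → 7×1000 + 3×100 + 4×10 + 4 = 7344 (decimal)
Compute 1798 + 7344 = 9142
Convert 9142 (decimal) → 9142 = 8192 + 512 + 256 + 128 + 32 + 16 + 4 + 2 → 0b10001110110110 (binary)
0b10001110110110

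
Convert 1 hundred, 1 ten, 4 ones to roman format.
Convert 1 hundred, 1 ten, 4 ones (place-value notation) → 1×100 + 1×10 + 4 = 114 (decimal)
Convert 114 (decimal) → 114 = 100 + 10 + 4 → CXIV (Roman numeral)
CXIV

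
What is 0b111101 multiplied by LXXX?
Convert 0b111101 (binary) → 32 + 16 + 8 + 4 + 1 = 61 (decimal)
Convert LXXX (Roman numeral) → 50 + 10 + 10 + 10 = 80 (decimal)
Compute 61 × 80 = 4880
4880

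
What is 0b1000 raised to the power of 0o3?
Convert 0b1000 (binary) → 8 (decimal)
Convert 0o3 (octal) → 3 (decimal)
Compute 8 ^ 3 = 512
512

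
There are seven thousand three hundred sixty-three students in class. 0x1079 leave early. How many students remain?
Convert seven thousand three hundred sixty-three (English words) → 7×1000 + 3×100 + 63 = 7363 (decimal)
Convert 0x1079 (hexadecimal) → 1×4096 + 7×16 + 9 = 4217 (decimal)
Compute 7363 - 4217 = 3146
3146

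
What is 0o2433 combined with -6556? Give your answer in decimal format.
Convert 0o2433 (octal) → 2×512 + 4×64 + 3×8 + 3 = 1307 (decimal)
Compute 1307 + -6556 = -5249
-5249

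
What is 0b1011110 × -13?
Convert 0b1011110 (binary) → 64 + 16 + 8 + 4 + 2 = 94 (decimal)
Compute 94 × -13 = -1222
-1222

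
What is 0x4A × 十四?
Convert 0x4A (hexadecimal) → 4×16 + 10 = 74 (decimal)
Convert 十四 (Chinese numeral) → 1×10 + 4 = 14 (decimal)
Compute 74 × 14 = 1036
1036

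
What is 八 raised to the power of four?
Convert 八 (Chinese numeral) → 8 (decimal)
Convert four (English words) → 4 (decimal)
Compute 8 ^ 4 = 4096
4096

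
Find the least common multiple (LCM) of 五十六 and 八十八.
Convert 五十六 (Chinese numeral) → 5×10 + 6 = 56 (decimal)
Convert 八十八 (Chinese numeral) → 8×10 + 8 = 88 (decimal)
Compute lcm(56, 88) = 616
616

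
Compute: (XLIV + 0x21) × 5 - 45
Convert XLIV (Roman numeral) → 40 + 4 = 44 (decimal)
Convert 0x21 (hexadecimal) → 2×16 + 1 = 33 (decimal)
Expression in decimal: (44 + 33) × 5 - 45
Parentheses first: 44 + 33 = 77
Multiply: 77 × 5 = 385
Subtract: 385 - 45 = 340
340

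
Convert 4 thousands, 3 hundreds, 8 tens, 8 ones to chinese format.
Convert 4 thousands, 3 hundreds, 8 tens, 8 ones (place-value notation) → 4×1000 + 3×100 + 8×10 + 8 = 4388 (decimal)
Convert 4388 (decimal) → 4388 = 4×1000 + 3×100 + 8×10 + 8 → 四千三百八十八 (Chinese numeral)
四千三百八十八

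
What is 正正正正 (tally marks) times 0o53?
Convert 正正正正 (tally marks) → 5 + 5 + 5 + 5 = 20 (decimal)
Convert 0o53 (octal) → 5×8 + 3 = 43 (decimal)
Compute 20 × 43 = 860
860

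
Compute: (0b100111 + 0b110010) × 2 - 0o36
Convert 0b100111 (binary) → 32 + 4 + 2 + 1 = 39 (decimal)
Convert 0b110010 (binary) → 32 + 16 + 2 = 50 (decimal)
Convert 0o36 (octal) → 3×8 + 6 = 30 (decimal)
Expression in decimal: (39 + 50) × 2 - 30
Parentheses first: 39 + 50 = 89
Multiply: 89 × 2 = 178
Subtract: 178 - 30 = 148
148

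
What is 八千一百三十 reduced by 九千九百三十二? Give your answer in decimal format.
Convert 八千一百三十 (Chinese numeral) → 8×1000 + 1×100 + 3×10 = 8130 (decimal)
Convert 九千九百三十二 (Chinese numeral) → 9×1000 + 9×100 + 3×10 + 2 = 9932 (decimal)
Compute 8130 - 9932 = -1802
-1802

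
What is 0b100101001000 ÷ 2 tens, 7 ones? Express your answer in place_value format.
Convert 0b100101001000 (binary) → 2048 + 256 + 64 + 8 = 2376 (decimal)
Convert 2 tens, 7 ones (place-value notation) → 2×10 + 7 = 27 (decimal)
Compute 2376 ÷ 27 = 88
Convert 88 (decimal) → 88 = 8×10 + 8 → 8 tens, 8 ones (place-value notation)
8 tens, 8 ones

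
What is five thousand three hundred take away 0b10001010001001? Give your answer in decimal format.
Convert five thousand three hundred (English words) → 5×1000 + 3×100 = 5300 (decimal)
Convert 0b10001010001001 (binary) → 8192 + 512 + 128 + 8 + 1 = 8841 (decimal)
Compute 5300 - 8841 = -3541
-3541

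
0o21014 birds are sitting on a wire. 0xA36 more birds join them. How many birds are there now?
Convert 0o21014 (octal) → 2×4096 + 1×512 + 1×8 + 4 = 8716 (decimal)
Convert 0xA36 (hexadecimal) → 10×256 + 3×16 + 6 = 2614 (decimal)
Compute 8716 + 2614 = 11330
11330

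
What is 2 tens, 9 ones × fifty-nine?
Convert 2 tens, 9 ones (place-value notation) → 2×10 + 9 = 29 (decimal)
Convert fifty-nine (English words) → 59 (decimal)
Compute 29 × 59 = 1711
1711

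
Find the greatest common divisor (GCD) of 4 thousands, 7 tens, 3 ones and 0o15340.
Convert 4 thousands, 7 tens, 3 ones (place-value notation) → 4×1000 + 7×10 + 3 = 4073 (decimal)
Convert 0o15340 (octal) → 1×4096 + 5×512 + 3×64 + 4×8 = 6880 (decimal)
Compute gcd(4073, 6880) = 1
1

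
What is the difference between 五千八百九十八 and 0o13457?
Convert 五千八百九十八 (Chinese numeral) → 5×1000 + 8×100 + 9×10 + 8 = 5898 (decimal)
Convert 0o13457 (octal) → 1×4096 + 3×512 + 4×64 + 5×8 + 7 = 5935 (decimal)
Difference: |5898 - 5935| = 37
37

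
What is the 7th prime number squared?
The 7th prime number = 17
Compute 17² = 17 × 17 = 289
289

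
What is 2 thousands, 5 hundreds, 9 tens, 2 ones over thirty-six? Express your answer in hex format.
Convert 2 thousands, 5 hundreds, 9 tens, 2 ones (place-value notation) → 2×1000 + 5×100 + 9×10 + 2 = 2592 (decimal)
Convert thirty-six (English words) → 36 (decimal)
Compute 2592 ÷ 36 = 72
Convert 72 (decimal) → 72 = 4×16 + 8 → 0x48 (hexadecimal)
0x48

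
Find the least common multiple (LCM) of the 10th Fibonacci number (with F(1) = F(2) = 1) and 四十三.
Convert the 10th Fibonacci number (with F(1) = F(2) = 1) (Fibonacci index) → 1, 1, 2, 3, 5, 8, 13, 21, 34, 55 → 55 (decimal)
Convert 四十三 (Chinese numeral) → 4×10 + 3 = 43 (decimal)
Compute lcm(55, 43) = 2365
2365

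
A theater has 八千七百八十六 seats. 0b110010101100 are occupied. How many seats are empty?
Convert 八千七百八十六 (Chinese numeral) → 8×1000 + 7×100 + 8×10 + 6 = 8786 (decimal)
Convert 0b110010101100 (binary) → 2048 + 1024 + 128 + 32 + 8 + 4 = 3244 (decimal)
Compute 8786 - 3244 = 5542
5542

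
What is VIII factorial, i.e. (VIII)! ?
Convert VIII (Roman numeral) → 5 + 1 + 1 + 1 = 8 (decimal)
Compute 8! = 40320
40320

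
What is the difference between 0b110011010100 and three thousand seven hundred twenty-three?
Convert 0b110011010100 (binary) → 2048 + 1024 + 128 + 64 + 16 + 4 = 3284 (decimal)
Convert three thousand seven hundred twenty-three (English words) → 3×1000 + 7×100 + 23 = 3723 (decimal)
Difference: |3284 - 3723| = 439
439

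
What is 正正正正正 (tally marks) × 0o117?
Convert 正正正正正 (tally marks) → 5 + 5 + 5 + 5 + 5 = 25 (decimal)
Convert 0o117 (octal) → 1×64 + 1×8 + 7 = 79 (decimal)
Compute 25 × 79 = 1975
1975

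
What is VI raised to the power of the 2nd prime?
Convert VI (Roman numeral) → 5 + 1 = 6 (decimal)
Convert the 2nd prime (prime index) → 3 (decimal)
Compute 6 ^ 3 = 216
216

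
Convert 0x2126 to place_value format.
Convert 0x2126 (hexadecimal) → 2×4096 + 1×256 + 2×16 + 6 = 8486 (decimal)
Convert 8486 (decimal) → 8486 = 8×1000 + 4×100 + 8×10 + 6 → 8 thousands, 4 hundreds, 8 tens, 6 ones (place-value notation)
8 thousands, 4 hundreds, 8 tens, 6 ones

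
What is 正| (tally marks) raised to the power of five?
Convert 正| (tally marks) → 5 + 1 = 6 (decimal)
Convert five (English words) → 5 (decimal)
Compute 6 ^ 5 = 7776
7776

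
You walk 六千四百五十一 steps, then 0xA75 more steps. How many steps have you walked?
Convert 六千四百五十一 (Chinese numeral) → 6×1000 + 4×100 + 5×10 + 1 = 6451 (decimal)
Convert 0xA75 (hexadecimal) → 10×256 + 7×16 + 5 = 2677 (decimal)
Compute 6451 + 2677 = 9128
9128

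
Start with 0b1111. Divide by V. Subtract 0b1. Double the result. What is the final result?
Convert 0b1111 (binary) → 8 + 4 + 2 + 1 = 15 (decimal)
Start: 15
Convert V (Roman numeral) → 5 (decimal)
15 ÷ 5 = 3
Convert 0b1 (binary) → 1 (decimal)
3 - 1 = 2
2 × 2 = 4
4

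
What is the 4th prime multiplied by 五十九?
Convert the 4th prime (prime index) → 7 (decimal)
Convert 五十九 (Chinese numeral) → 5×10 + 9 = 59 (decimal)
Compute 7 × 59 = 413
413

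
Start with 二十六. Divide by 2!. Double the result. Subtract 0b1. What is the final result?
Convert 二十六 (Chinese numeral) → 2×10 + 6 = 26 (decimal)
Start: 26
Convert 2! (factorial) → 2 (decimal)
26 ÷ 2 = 13
13 × 2 = 26
Convert 0b1 (binary) → 1 (decimal)
26 - 1 = 25
25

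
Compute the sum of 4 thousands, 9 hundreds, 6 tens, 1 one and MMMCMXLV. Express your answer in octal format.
Convert 4 thousands, 9 hundreds, 6 tens, 1 one (place-value notation) → 4×1000 + 9×100 + 6×10 + 1 = 4961 (decimal)
Convert MMMCMXLV (Roman numeral) → 1000 + 1000 + 1000 + 900 + 40 + 5 = 3945 (decimal)
Compute 4961 + 3945 = 8906
Convert 8906 (decimal) → 8906 = 2×4096 + 1×512 + 3×64 + 1×8 + 2 → 0o21312 (octal)
0o21312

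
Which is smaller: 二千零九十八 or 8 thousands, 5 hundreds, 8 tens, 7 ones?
Convert 二千零九十八 (Chinese numeral) → 2×1000 + 9×10 + 8 = 2098 (decimal)
Convert 8 thousands, 5 hundreds, 8 tens, 7 ones (place-value notation) → 8×1000 + 5×100 + 8×10 + 7 = 8587 (decimal)
Compare 2098 vs 8587: smaller = 2098
2098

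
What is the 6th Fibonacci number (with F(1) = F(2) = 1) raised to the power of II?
Convert the 6th Fibonacci number (with F(1) = F(2) = 1) (Fibonacci index) → 1, 1, 2, 3, 5, 8 → 8 (decimal)
Convert II (Roman numeral) → 1 + 1 = 2 (decimal)
Compute 8 ^ 2 = 64
64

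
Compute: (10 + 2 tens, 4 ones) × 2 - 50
Convert 2 tens, 4 ones (place-value notation) → 2×10 + 4 = 24 (decimal)
Expression in decimal: (10 + 24) × 2 - 50
Parentheses first: 10 + 24 = 34
Multiply: 34 × 2 = 68
Subtract: 68 - 50 = 18
18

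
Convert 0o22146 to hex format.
Convert 0o22146 (octal) → 2×4096 + 2×512 + 1×64 + 4×8 + 6 = 9318 (decimal)
Convert 9318 (decimal) → 9318 = 2×4096 + 4×256 + 6×16 + 6 → 0x2466 (hexadecimal)
0x2466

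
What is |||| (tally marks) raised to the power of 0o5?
Convert |||| (tally marks) → 4 (decimal)
Convert 0o5 (octal) → 5 (decimal)
Compute 4 ^ 5 = 1024
1024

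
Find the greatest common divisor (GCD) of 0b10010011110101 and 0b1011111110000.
Convert 0b10010011110101 (binary) → 8192 + 1024 + 128 + 64 + 32 + 16 + 4 + 1 = 9461 (decimal)
Convert 0b1011111110000 (binary) → 4096 + 1024 + 512 + 256 + 128 + 64 + 32 + 16 = 6128 (decimal)
Compute gcd(9461, 6128) = 1
1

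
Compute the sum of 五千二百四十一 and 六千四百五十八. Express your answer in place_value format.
Convert 五千二百四十一 (Chinese numeral) → 5×1000 + 2×100 + 4×10 + 1 = 5241 (decimal)
Convert 六千四百五十八 (Chinese numeral) → 6×1000 + 4×100 + 5×10 + 8 = 6458 (decimal)
Compute 5241 + 6458 = 11699
Convert 11699 (decimal) → 11699 = 11×1000 + 6×100 + 9×10 + 9 → 11 thousands, 6 hundreds, 9 tens, 9 ones (place-value notation)
11 thousands, 6 hundreds, 9 tens, 9 ones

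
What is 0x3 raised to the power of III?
Convert 0x3 (hexadecimal) → 3 (decimal)
Convert III (Roman numeral) → 1 + 1 + 1 = 3 (decimal)
Compute 3 ^ 3 = 27
27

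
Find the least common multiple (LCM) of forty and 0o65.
Convert forty (English words) → 40 (decimal)
Convert 0o65 (octal) → 6×8 + 5 = 53 (decimal)
Compute lcm(40, 53) = 2120
2120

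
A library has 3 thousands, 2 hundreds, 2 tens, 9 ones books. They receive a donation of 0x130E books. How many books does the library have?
Convert 3 thousands, 2 hundreds, 2 tens, 9 ones (place-value notation) → 3×1000 + 2×100 + 2×10 + 9 = 3229 (decimal)
Convert 0x130E (hexadecimal) → 1×4096 + 3×256 + 14 = 4878 (decimal)
Compute 3229 + 4878 = 8107
8107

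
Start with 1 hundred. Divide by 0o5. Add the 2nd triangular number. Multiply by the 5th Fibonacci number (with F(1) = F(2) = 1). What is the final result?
Convert 1 hundred (place-value notation) → 1×100 = 100 (decimal)
Start: 100
Convert 0o5 (octal) → 5 (decimal)
100 ÷ 5 = 20
Convert the 2nd triangular number (triangular index) → 2×3/2 = 3 (decimal)
20 + 3 = 23
Convert the 5th Fibonacci number (with F(1) = F(2) = 1) (Fibonacci index) → 1, 1, 2, 3, 5 → 5 (decimal)
23 × 5 = 115
115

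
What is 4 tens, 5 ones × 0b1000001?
Convert 4 tens, 5 ones (place-value notation) → 4×10 + 5 = 45 (decimal)
Convert 0b1000001 (binary) → 64 + 1 = 65 (decimal)
Compute 45 × 65 = 2925
2925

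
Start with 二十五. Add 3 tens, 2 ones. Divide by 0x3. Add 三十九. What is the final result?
Convert 二十五 (Chinese numeral) → 2×10 + 5 = 25 (decimal)
Start: 25
Convert 3 tens, 2 ones (place-value notation) → 3×10 + 2 = 32 (decimal)
25 + 32 = 57
Convert 0x3 (hexadecimal) → 3 (decimal)
57 ÷ 3 = 19
Convert 三十九 (Chinese numeral) → 3×10 + 9 = 39 (decimal)
19 + 39 = 58
58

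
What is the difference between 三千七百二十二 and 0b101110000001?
Convert 三千七百二十二 (Chinese numeral) → 3×1000 + 7×100 + 2×10 + 2 = 3722 (decimal)
Convert 0b101110000001 (binary) → 2048 + 512 + 256 + 128 + 1 = 2945 (decimal)
Difference: |3722 - 2945| = 777
777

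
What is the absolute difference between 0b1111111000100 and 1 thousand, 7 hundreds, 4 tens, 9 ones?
Convert 0b1111111000100 (binary) → 4096 + 2048 + 1024 + 512 + 256 + 128 + 64 + 4 = 8132 (decimal)
Convert 1 thousand, 7 hundreds, 4 tens, 9 ones (place-value notation) → 1×1000 + 7×100 + 4×10 + 9 = 1749 (decimal)
Compute |8132 - 1749| = 6383
6383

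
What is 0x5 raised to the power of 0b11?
Convert 0x5 (hexadecimal) → 5 (decimal)
Convert 0b11 (binary) → 2 + 1 = 3 (decimal)
Compute 5 ^ 3 = 125
125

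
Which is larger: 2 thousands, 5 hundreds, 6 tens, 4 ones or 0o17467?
Convert 2 thousands, 5 hundreds, 6 tens, 4 ones (place-value notation) → 2×1000 + 5×100 + 6×10 + 4 = 2564 (decimal)
Convert 0o17467 (octal) → 1×4096 + 7×512 + 4×64 + 6×8 + 7 = 7991 (decimal)
Compare 2564 vs 7991: larger = 7991
7991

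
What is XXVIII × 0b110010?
Convert XXVIII (Roman numeral) → 10 + 10 + 5 + 1 + 1 + 1 = 28 (decimal)
Convert 0b110010 (binary) → 32 + 16 + 2 = 50 (decimal)
Compute 28 × 50 = 1400
1400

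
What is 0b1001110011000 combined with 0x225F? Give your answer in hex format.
Convert 0b1001110011000 (binary) → 4096 + 512 + 256 + 128 + 16 + 8 = 5016 (decimal)
Convert 0x225F (hexadecimal) → 2×4096 + 2×256 + 5×16 + 15 = 8799 (decimal)
Compute 5016 + 8799 = 13815
Convert 13815 (decimal) → 13815 = 3×4096 + 5×256 + 15×16 + 7 → 0x35F7 (hexadecimal)
0x35F7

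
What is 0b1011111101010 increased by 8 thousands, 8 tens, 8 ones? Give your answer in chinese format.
Convert 0b1011111101010 (binary) → 4096 + 1024 + 512 + 256 + 128 + 64 + 32 + 8 + 2 = 6122 (decimal)
Convert 8 thousands, 8 tens, 8 ones (place-value notation) → 8×1000 + 8×10 + 8 = 8088 (decimal)
Compute 6122 + 8088 = 14210
Convert 14210 (decimal) → 14210 = 1×10000 + 4×1000 + 2×100 + 1×10 → 一万四千二百一十 (Chinese numeral)
一万四千二百一十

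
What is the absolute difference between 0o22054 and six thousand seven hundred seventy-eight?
Convert 0o22054 (octal) → 2×4096 + 2×512 + 5×8 + 4 = 9260 (decimal)
Convert six thousand seven hundred seventy-eight (English words) → 6×1000 + 7×100 + 78 = 6778 (decimal)
Compute |9260 - 6778| = 2482
2482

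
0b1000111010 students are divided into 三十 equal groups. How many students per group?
Convert 0b1000111010 (binary) → 512 + 32 + 16 + 8 + 2 = 570 (decimal)
Convert 三十 (Chinese numeral) → 3×10 = 30 (decimal)
Compute 570 ÷ 30 = 19
19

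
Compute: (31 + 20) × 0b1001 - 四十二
Convert 0b1001 (binary) → 8 + 1 = 9 (decimal)
Convert 四十二 (Chinese numeral) → 4×10 + 2 = 42 (decimal)
Expression in decimal: (31 + 20) × 9 - 42
Parentheses first: 31 + 20 = 51
Multiply: 51 × 9 = 459
Subtract: 459 - 42 = 417
417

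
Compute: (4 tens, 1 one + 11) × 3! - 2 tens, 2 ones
Convert 4 tens, 1 one (place-value notation) → 4×10 + 1 = 41 (decimal)
Convert 3! (factorial) → 6 (decimal)
Convert 2 tens, 2 ones (place-value notation) → 2×10 + 2 = 22 (decimal)
Expression in decimal: (41 + 11) × 6 - 22
Parentheses first: 41 + 11 = 52
Multiply: 52 × 6 = 312
Subtract: 312 - 22 = 290
290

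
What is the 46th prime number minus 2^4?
The 46th prime number = 199
Convert 2^4 (power) → 16 (decimal)
Compute 199 - 16 = 183
183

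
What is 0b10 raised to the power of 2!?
Convert 0b10 (binary) → 2 (decimal)
Convert 2! (factorial) → 2 (decimal)
Compute 2 ^ 2 = 4
4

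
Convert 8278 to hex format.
Convert 8278 (decimal) → 8278 = 2×4096 + 5×16 + 6 → 0x2056 (hexadecimal)
0x2056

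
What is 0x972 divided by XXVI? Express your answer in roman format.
Convert 0x972 (hexadecimal) → 9×256 + 7×16 + 2 = 2418 (decimal)
Convert XXVI (Roman numeral) → 10 + 10 + 5 + 1 = 26 (decimal)
Compute 2418 ÷ 26 = 93
Convert 93 (decimal) → 93 = 90 + 1 + 1 + 1 → XCIII (Roman numeral)
XCIII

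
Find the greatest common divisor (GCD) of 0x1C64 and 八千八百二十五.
Convert 0x1C64 (hexadecimal) → 1×4096 + 12×256 + 6×16 + 4 = 7268 (decimal)
Convert 八千八百二十五 (Chinese numeral) → 8×1000 + 8×100 + 2×10 + 5 = 8825 (decimal)
Compute gcd(7268, 8825) = 1
1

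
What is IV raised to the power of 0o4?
Convert IV (Roman numeral) → 4 (decimal)
Convert 0o4 (octal) → 4 (decimal)
Compute 4 ^ 4 = 256
256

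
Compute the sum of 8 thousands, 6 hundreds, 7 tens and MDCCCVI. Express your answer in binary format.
Convert 8 thousands, 6 hundreds, 7 tens (place-value notation) → 8×1000 + 6×100 + 7×10 = 8670 (decimal)
Convert MDCCCVI (Roman numeral) → 1000 + 500 + 100 + 100 + 100 + 5 + 1 = 1806 (decimal)
Compute 8670 + 1806 = 10476
Convert 10476 (decimal) → 10476 = 8192 + 2048 + 128 + 64 + 32 + 8 + 4 → 0b10100011101100 (binary)
0b10100011101100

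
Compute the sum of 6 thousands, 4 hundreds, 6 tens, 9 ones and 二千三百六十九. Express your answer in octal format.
Convert 6 thousands, 4 hundreds, 6 tens, 9 ones (place-value notation) → 6×1000 + 4×100 + 6×10 + 9 = 6469 (decimal)
Convert 二千三百六十九 (Chinese numeral) → 2×1000 + 3×100 + 6×10 + 9 = 2369 (decimal)
Compute 6469 + 2369 = 8838
Convert 8838 (decimal) → 8838 = 2×4096 + 1×512 + 2×64 + 6 → 0o21206 (octal)
0o21206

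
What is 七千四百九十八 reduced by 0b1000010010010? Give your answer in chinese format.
Convert 七千四百九十八 (Chinese numeral) → 7×1000 + 4×100 + 9×10 + 8 = 7498 (decimal)
Convert 0b1000010010010 (binary) → 4096 + 128 + 16 + 2 = 4242 (decimal)
Compute 7498 - 4242 = 3256
Convert 3256 (decimal) → 3256 = 3×1000 + 2×100 + 5×10 + 6 → 三千二百五十六 (Chinese numeral)
三千二百五十六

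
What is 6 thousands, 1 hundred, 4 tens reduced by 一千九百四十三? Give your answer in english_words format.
Convert 6 thousands, 1 hundred, 4 tens (place-value notation) → 6×1000 + 1×100 + 4×10 = 6140 (decimal)
Convert 一千九百四十三 (Chinese numeral) → 1×1000 + 9×100 + 4×10 + 3 = 1943 (decimal)
Compute 6140 - 1943 = 4197
Convert 4197 (decimal) → 4197 = 4×1000 + 1×100 + 97 → four thousand one hundred ninety-seven (English words)
four thousand one hundred ninety-seven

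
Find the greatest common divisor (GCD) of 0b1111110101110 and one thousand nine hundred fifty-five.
Convert 0b1111110101110 (binary) → 4096 + 2048 + 1024 + 512 + 256 + 128 + 32 + 8 + 4 + 2 = 8110 (decimal)
Convert one thousand nine hundred fifty-five (English words) → 1×1000 + 9×100 + 55 = 1955 (decimal)
Compute gcd(8110, 1955) = 5
5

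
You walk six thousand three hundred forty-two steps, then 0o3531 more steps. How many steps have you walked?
Convert six thousand three hundred forty-two (English words) → 6×1000 + 3×100 + 42 = 6342 (decimal)
Convert 0o3531 (octal) → 3×512 + 5×64 + 3×8 + 1 = 1881 (decimal)
Compute 6342 + 1881 = 8223
8223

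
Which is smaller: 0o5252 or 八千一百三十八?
Convert 0o5252 (octal) → 5×512 + 2×64 + 5×8 + 2 = 2730 (decimal)
Convert 八千一百三十八 (Chinese numeral) → 8×1000 + 1×100 + 3×10 + 8 = 8138 (decimal)
Compare 2730 vs 8138: smaller = 2730
2730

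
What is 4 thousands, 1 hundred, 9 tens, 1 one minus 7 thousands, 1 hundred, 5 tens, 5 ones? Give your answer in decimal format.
Convert 4 thousands, 1 hundred, 9 tens, 1 one (place-value notation) → 4×1000 + 1×100 + 9×10 + 1 = 4191 (decimal)
Convert 7 thousands, 1 hundred, 5 tens, 5 ones (place-value notation) → 7×1000 + 1×100 + 5×10 + 5 = 7155 (decimal)
Compute 4191 - 7155 = -2964
-2964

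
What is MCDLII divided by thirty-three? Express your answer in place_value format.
Convert MCDLII (Roman numeral) → 1000 + 400 + 50 + 1 + 1 = 1452 (decimal)
Convert thirty-three (English words) → 33 (decimal)
Compute 1452 ÷ 33 = 44
Convert 44 (decimal) → 44 = 4×10 + 4 → 4 tens, 4 ones (place-value notation)
4 tens, 4 ones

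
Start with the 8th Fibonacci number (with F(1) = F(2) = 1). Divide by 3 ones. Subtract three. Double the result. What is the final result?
Convert the 8th Fibonacci number (with F(1) = F(2) = 1) (Fibonacci index) → 1, 1, 2, 3, 5, 8, 13, 21 → 21 (decimal)
Start: 21
Convert 3 ones (place-value notation) → 3 (decimal)
21 ÷ 3 = 7
Convert three (English words) → 3 (decimal)
7 - 3 = 4
4 × 2 = 8
8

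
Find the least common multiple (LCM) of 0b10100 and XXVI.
Convert 0b10100 (binary) → 16 + 4 = 20 (decimal)
Convert XXVI (Roman numeral) → 10 + 10 + 5 + 1 = 26 (decimal)
Compute lcm(20, 26) = 260
260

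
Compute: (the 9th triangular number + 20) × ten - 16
Convert the 9th triangular number (triangular index) → 9×10/2 = 45 (decimal)
Convert ten (English words) → 10 (decimal)
Expression in decimal: (45 + 20) × 10 - 16
Parentheses first: 45 + 20 = 65
Multiply: 65 × 10 = 650
Subtract: 650 - 16 = 634
634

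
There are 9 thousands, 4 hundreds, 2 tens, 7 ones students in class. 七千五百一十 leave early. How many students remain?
Convert 9 thousands, 4 hundreds, 2 tens, 7 ones (place-value notation) → 9×1000 + 4×100 + 2×10 + 7 = 9427 (decimal)
Convert 七千五百一十 (Chinese numeral) → 7×1000 + 5×100 + 1×10 = 7510 (decimal)
Compute 9427 - 7510 = 1917
1917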